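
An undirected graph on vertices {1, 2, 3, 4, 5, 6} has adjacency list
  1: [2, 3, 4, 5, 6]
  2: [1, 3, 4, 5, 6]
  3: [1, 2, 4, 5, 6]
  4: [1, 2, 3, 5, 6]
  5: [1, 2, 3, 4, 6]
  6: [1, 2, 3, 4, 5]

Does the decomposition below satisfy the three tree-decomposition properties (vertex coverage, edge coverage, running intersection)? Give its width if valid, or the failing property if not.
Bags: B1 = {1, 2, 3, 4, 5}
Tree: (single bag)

No — vertex 6 appears in no bag.

A tree decomposition must satisfy three properties: every vertex lies in some bag; for every edge, both endpoints lie together in some bag; and for every vertex, the bags containing it form a connected subtree. Here vertex 6 appears in no bag, so the decomposition is invalid.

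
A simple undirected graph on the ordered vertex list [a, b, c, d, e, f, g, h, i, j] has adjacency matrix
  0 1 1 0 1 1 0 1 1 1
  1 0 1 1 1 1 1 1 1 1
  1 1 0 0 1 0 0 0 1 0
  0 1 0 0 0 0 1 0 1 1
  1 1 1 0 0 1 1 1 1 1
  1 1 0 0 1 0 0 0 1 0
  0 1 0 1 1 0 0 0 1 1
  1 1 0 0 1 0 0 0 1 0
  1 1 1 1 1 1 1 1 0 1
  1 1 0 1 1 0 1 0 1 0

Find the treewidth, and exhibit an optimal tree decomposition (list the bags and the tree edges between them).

Every bag has size at most 5, so the width is 5 − 1 = 4 and tw(G) ≤ 4. For the lower bound, the 5 vertices {b, d, g, i, j} are pairwise adjacent, and any tree decomposition puts a clique entirely inside one bag — forcing width ≥ 4. Combining the bounds, tw(G) = 4.

Treewidth 4.
One such decomposition:
Bags: B1 = {a, b, e, i, j}  B2 = {a, b, c, e, i}  B3 = {b, e, g, i, j}  B4 = {a, b, e, f, i}  B5 = {b, d, g, i, j}  B6 = {a, b, e, h, i}
Tree: B1–B2, B1–B3, B2–B4, B3–B5, B4–B6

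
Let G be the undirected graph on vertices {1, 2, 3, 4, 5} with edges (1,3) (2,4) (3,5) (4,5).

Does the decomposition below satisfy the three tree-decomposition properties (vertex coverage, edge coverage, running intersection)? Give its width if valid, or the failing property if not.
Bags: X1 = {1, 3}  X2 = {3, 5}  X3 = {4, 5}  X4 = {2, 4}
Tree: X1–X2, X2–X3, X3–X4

Yes; width 1.

Every vertex of G appears in some bag (union = {1, 2, 3, 4, 5}); every edge is covered by a bag; and for each vertex v the set of bags containing v is connected in the bag tree. The decomposition is therefore valid. The largest bag has 2 vertices, so the width is 1.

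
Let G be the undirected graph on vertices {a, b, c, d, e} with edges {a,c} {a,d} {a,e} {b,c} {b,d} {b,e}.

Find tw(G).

2

A width-2 tree decomposition is:
Bags: B1 = {a, b, c}  B2 = {a, b, d}  B3 = {a, b, e}
Tree: B1–B2, B2–B3
Every bag has size at most 3, so the width is 3 − 1 = 2 and tw(G) ≤ 2. For the lower bound, G contains the cycle c–b–d–a–c, so G is not a forest; only forests have treewidth ≤ 1, hence tw(G) ≥ 2. Therefore the treewidth is 2.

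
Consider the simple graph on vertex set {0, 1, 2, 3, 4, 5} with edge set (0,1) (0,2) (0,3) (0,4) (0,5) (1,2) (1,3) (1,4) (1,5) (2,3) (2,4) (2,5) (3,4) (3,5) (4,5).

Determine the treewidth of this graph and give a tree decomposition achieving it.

Treewidth 5.
One optimal decomposition is:
Bags: B1 = {0, 1, 2, 3, 4, 5}
Tree: (single bag)

A single bag containing all 6 vertices is trivially a valid decomposition of width 5. For the lower bound, the 6 vertices {0, 1, 2, 3, 4, 5} are pairwise adjacent, and any tree decomposition puts a clique entirely inside one bag — forcing width ≥ 5. Therefore the treewidth is 5.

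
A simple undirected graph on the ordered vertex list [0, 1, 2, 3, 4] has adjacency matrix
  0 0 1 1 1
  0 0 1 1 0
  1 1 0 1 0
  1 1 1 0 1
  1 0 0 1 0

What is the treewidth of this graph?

2

A width-2 tree decomposition is:
Bags: B1 = {0, 2, 3}  B2 = {0, 3, 4}  B3 = {1, 2, 3}
Tree: B1–B2, B1–B3
Every bag has size at most 3, so the width is 3 − 1 = 2 and tw(G) ≤ 2. For the lower bound, the 3 vertices {0, 2, 3} are pairwise adjacent, and any tree decomposition puts a clique entirely inside one bag — forcing width ≥ 2. Combining the bounds, tw(G) = 2.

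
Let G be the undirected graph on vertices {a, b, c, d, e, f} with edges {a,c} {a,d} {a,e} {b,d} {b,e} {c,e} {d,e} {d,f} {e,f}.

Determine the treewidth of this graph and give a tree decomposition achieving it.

Treewidth 2.
Bags: B1 = {a, d, e}  B2 = {b, d, e}  B3 = {d, e, f}  B4 = {a, c, e}
Tree: B1–B2, B2–B3, B1–B4

Every bag has size at most 3, so the width is 3 − 1 = 2 and tw(G) ≤ 2. Conversely, {a, d, e} is a clique of size 3, and the vertices of any clique must share a bag in every tree decomposition; so some bag has ≥ 3 vertices and tw(G) ≥ 2. Combining the bounds, tw(G) = 2.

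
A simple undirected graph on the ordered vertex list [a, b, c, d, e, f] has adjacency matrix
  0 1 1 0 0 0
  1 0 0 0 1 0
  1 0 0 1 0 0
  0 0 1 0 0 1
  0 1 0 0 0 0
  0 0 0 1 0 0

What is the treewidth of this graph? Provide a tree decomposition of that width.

Each bag holds 2 vertices, so the decomposition has width 1, which upper-bounds the treewidth. G has an edge, so its treewidth is at least 1. Combining the bounds, tw(G) = 1.

Treewidth 1.
One such decomposition:
Bags: B1 = {d, f}  B2 = {c, d}  B3 = {a, c}  B4 = {a, b}  B5 = {b, e}
Tree: B1–B2, B2–B3, B3–B4, B4–B5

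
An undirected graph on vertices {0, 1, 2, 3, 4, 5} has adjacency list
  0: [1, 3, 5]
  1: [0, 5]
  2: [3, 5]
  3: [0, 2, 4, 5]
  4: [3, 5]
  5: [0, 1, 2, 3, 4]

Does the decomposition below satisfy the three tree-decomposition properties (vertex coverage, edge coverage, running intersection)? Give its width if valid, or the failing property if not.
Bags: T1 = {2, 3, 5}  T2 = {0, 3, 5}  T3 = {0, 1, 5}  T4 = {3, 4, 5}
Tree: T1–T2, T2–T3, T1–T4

Vertex coverage: the bags together contain {0, 1, 2, 3, 4, 5}, the full vertex set. Edge coverage: each edge of G has both endpoints in at least one bag. Running intersection: for every vertex, the bags containing it form a connected subtree. All three properties hold, so this is a valid tree decomposition of width max|bag| − 1 = 2, and hence tw(G) ≤ 2.

Yes; width 2.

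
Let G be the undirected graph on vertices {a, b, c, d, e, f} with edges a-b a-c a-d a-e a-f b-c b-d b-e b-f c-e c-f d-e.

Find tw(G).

3

A width-3 tree decomposition is:
Bags: B1 = {a, b, c, e}  B2 = {a, b, c, f}  B3 = {a, b, d, e}
Tree: B1–B2, B1–B3
The largest bag has 4 vertices, giving width 3; this decomposition certifies tw(G) ≤ 3. On the other hand G contains the 4-clique {a, b, d, e}. A clique must lie in a single bag of any decomposition, so no decomposition can have width below 3. Hence tw(G) = 3 exactly.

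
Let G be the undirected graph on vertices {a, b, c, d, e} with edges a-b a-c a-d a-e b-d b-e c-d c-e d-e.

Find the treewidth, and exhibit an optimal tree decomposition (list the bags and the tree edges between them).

Treewidth 3.
Bags: B1 = {a, b, d, e}  B2 = {a, c, d, e}
Tree: B1–B2

The largest bag has 4 vertices, giving width 3; this decomposition certifies tw(G) ≤ 3. On the other hand G contains the 4-clique {a, c, d, e}. A clique must lie in a single bag of any decomposition, so no decomposition can have width below 3. The upper and lower bounds meet at 3, so that is the treewidth.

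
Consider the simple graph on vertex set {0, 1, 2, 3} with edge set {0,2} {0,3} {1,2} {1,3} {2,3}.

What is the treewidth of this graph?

2

A width-2 tree decomposition is:
Bags: B1 = {1, 2, 3}  B2 = {0, 2, 3}
Tree: B1–B2
The largest bag has 3 vertices, giving width 2; this decomposition certifies tw(G) ≤ 2. Conversely, {0, 2, 3} is a clique of size 3, and the vertices of any clique must share a bag in every tree decomposition; so some bag has ≥ 3 vertices and tw(G) ≥ 2. Therefore the treewidth is 2.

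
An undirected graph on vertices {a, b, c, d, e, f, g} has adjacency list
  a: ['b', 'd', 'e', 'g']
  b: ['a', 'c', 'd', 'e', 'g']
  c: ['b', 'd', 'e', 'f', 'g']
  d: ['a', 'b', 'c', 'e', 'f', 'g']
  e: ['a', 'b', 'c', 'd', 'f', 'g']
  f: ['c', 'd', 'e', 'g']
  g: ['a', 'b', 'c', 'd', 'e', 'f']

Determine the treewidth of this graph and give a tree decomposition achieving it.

Treewidth 4.
One such decomposition:
Bags: B1 = {b, c, d, e, g}  B2 = {c, d, e, f, g}  B3 = {a, b, d, e, g}
Tree: B1–B2, B1–B3

The largest bag has 5 vertices, giving width 4; this decomposition certifies tw(G) ≤ 4. For the lower bound, the 5 vertices {c, d, e, f, g} are pairwise adjacent, and any tree decomposition puts a clique entirely inside one bag — forcing width ≥ 4. Combining the bounds, tw(G) = 4.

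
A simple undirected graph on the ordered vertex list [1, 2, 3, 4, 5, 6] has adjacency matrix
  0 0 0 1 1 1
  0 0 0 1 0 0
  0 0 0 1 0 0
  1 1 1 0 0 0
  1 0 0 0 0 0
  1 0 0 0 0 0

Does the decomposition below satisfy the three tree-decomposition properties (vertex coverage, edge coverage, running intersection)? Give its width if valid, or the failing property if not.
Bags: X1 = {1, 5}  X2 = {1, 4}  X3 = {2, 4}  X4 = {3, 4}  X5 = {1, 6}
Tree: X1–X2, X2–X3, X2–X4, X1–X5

Checking the three conditions: (i) the bags cover all of {1, 2, 3, 4, 5, 6}; (ii) for each edge, some bag contains both endpoints; (iii) the bags containing any fixed vertex form a subtree. All hold, so the decomposition is valid with width 2 − 1 = 1.

Yes; width 1.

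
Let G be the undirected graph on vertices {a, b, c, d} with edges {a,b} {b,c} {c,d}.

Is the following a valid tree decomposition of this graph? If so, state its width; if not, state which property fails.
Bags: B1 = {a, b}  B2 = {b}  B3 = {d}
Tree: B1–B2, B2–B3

A tree decomposition must satisfy three properties: every vertex lies in some bag; for every edge, both endpoints lie together in some bag; and for every vertex, the bags containing it form a connected subtree. Here vertex c appears in no bag, so the decomposition is invalid.

No — vertex c appears in no bag.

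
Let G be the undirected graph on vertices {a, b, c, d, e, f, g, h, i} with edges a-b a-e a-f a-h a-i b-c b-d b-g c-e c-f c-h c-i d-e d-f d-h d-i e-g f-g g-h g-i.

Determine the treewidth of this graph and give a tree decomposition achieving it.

Treewidth 4.
One optimal decomposition is:
Bags: B1 = {a, c, d, g, h}  B2 = {a, b, c, d, g}  B3 = {a, c, d, g, i}  B4 = {a, c, d, e, g}  B5 = {a, c, d, f, g}
Tree: B1–B2, B2–B3, B3–B4, B4–B5

Every bag has size at most 5, so the width is 5 − 1 = 4 and tw(G) ≤ 4. For the lower bound: the 5 vertex sets {d,h}, {a,b}, {g,i}, {c}, {e} are disjoint, each induces a connected subgraph, and every pair is joined by at least one edge of G. Contracting each set to a single vertex therefore yields K_{5} as a minor, and since treewidth is minor-monotone, tw(G) ≥ tw(K_{5}) = 4. The upper and lower bounds meet at 4, so that is the treewidth.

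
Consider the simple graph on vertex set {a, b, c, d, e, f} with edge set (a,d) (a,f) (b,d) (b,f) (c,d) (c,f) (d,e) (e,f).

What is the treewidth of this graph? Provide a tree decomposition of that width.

Every bag has size at most 3, so the width is 3 − 1 = 2 and tw(G) ≤ 2. Since f–a–d–b–f is a cycle in G, G is not acyclic. Forests are exactly the graphs of treewidth ≤ 1, so tw(G) ≥ 2. Therefore the treewidth is 2.

Treewidth 2.
Bags: B1 = {a, d, f}  B2 = {b, d, f}  B3 = {c, d, f}  B4 = {d, e, f}
Tree: B1–B2, B2–B3, B3–B4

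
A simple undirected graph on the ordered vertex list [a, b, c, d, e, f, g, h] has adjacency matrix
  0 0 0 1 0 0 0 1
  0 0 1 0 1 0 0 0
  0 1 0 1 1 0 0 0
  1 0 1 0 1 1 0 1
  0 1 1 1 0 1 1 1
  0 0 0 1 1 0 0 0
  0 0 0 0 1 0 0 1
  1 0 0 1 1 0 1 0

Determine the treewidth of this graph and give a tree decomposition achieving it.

The largest bag has 3 vertices, giving width 2; this decomposition certifies tw(G) ≤ 2. For the lower bound, the 3 vertices {d, e, h} are pairwise adjacent, and any tree decomposition puts a clique entirely inside one bag — forcing width ≥ 2. Combining the bounds, tw(G) = 2.

Treewidth 2.
Bags: B1 = {d, e, h}  B2 = {a, d, h}  B3 = {e, g, h}  B4 = {c, d, e}  B5 = {d, e, f}  B6 = {b, c, e}
Tree: B1–B2, B1–B3, B1–B4, B4–B5, B4–B6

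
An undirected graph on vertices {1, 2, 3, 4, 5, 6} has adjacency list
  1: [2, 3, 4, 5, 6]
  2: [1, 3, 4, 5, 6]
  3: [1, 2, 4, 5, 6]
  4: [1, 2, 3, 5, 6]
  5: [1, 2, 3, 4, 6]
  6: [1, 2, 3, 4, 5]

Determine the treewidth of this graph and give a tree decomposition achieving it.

A single bag containing all 6 vertices is trivially a valid decomposition of width 5. On the other hand G contains the 6-clique {1, 2, 3, 4, 5, 6}. A clique must lie in a single bag of any decomposition, so no decomposition can have width below 5. Therefore the treewidth is 5.

Treewidth 5.
One such decomposition:
Bags: B1 = {1, 2, 3, 4, 5, 6}
Tree: (single bag)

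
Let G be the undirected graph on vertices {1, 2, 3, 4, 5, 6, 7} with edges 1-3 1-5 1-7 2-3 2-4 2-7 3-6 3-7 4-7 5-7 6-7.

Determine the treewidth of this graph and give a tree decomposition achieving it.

Treewidth 2.
One optimal decomposition is:
Bags: B1 = {1, 3, 7}  B2 = {2, 3, 7}  B3 = {3, 6, 7}  B4 = {1, 5, 7}  B5 = {2, 4, 7}
Tree: B1–B2, B1–B3, B1–B4, B2–B5

The largest bag has 3 vertices, giving width 2; this decomposition certifies tw(G) ≤ 2. On the other hand G contains the 3-clique {1, 3, 7}. A clique must lie in a single bag of any decomposition, so no decomposition can have width below 2. Therefore the treewidth is 2.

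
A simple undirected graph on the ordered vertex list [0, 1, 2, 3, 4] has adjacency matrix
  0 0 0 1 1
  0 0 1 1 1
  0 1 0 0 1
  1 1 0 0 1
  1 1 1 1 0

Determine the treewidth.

2

A width-2 tree decomposition is:
Bags: B1 = {0, 3, 4}  B2 = {1, 3, 4}  B3 = {1, 2, 4}
Tree: B1–B2, B2–B3
Each bag holds 3 vertices, so the decomposition has width 2, which upper-bounds the treewidth. On the other hand G contains the 3-clique {0, 3, 4}. A clique must lie in a single bag of any decomposition, so no decomposition can have width below 2. Therefore the treewidth is 2.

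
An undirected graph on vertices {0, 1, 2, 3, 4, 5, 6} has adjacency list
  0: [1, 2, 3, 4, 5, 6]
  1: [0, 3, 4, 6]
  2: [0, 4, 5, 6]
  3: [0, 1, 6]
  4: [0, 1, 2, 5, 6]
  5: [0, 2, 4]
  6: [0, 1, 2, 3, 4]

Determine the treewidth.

3

A width-3 tree decomposition is:
Bags: B1 = {0, 1, 4, 6}  B2 = {0, 2, 4, 6}  B3 = {0, 1, 3, 6}  B4 = {0, 2, 4, 5}
Tree: B1–B2, B1–B3, B2–B4
Every bag has size at most 4, so the width is 4 − 1 = 3 and tw(G) ≤ 3. For the lower bound, the 4 vertices {0, 1, 3, 6} are pairwise adjacent, and any tree decomposition puts a clique entirely inside one bag — forcing width ≥ 3. Combining the bounds, tw(G) = 3.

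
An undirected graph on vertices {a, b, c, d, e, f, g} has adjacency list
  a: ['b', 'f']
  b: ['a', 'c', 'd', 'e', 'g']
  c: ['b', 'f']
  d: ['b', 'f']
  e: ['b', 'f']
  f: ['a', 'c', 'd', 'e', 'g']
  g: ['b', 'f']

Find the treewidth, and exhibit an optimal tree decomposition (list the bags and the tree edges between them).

The largest bag has 3 vertices, giving width 2; this decomposition certifies tw(G) ≤ 2. The edges f–c–b–d–f form a cycle, so G is not a tree and its treewidth is at least 2. Hence tw(G) = 2 exactly.

Treewidth 2.
One such decomposition:
Bags: B1 = {b, c, f}  B2 = {b, d, f}  B3 = {a, b, f}  B4 = {b, e, f}  B5 = {b, f, g}
Tree: B1–B2, B2–B3, B3–B4, B4–B5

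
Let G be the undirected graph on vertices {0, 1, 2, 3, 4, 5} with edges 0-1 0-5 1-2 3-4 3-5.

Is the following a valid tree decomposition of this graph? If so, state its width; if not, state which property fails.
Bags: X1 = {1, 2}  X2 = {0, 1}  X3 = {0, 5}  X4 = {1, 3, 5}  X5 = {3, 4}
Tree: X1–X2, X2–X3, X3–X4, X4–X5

No — bags containing vertex 1 are not connected in the tree.

A tree decomposition must satisfy three properties: every vertex lies in some bag; for every edge, both endpoints lie together in some bag; and for every vertex, the bags containing it form a connected subtree. Here bags containing vertex 1 are not connected in the tree, so the decomposition is invalid.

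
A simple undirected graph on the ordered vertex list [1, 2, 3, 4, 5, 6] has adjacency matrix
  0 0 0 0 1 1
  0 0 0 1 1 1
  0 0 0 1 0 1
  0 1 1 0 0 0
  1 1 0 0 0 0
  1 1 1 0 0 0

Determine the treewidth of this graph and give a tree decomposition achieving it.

Each bag holds 3 vertices, so the decomposition has width 2, which upper-bounds the treewidth. For the lower bound, G contains the cycle 1–5–2–6–1, so G is not a forest; only forests have treewidth ≤ 1, hence tw(G) ≥ 2. Hence tw(G) = 2 exactly.

Treewidth 2.
One optimal decomposition is:
Bags: B1 = {1, 5, 6}  B2 = {2, 5, 6}  B3 = {2, 3, 6}  B4 = {2, 3, 4}
Tree: B1–B2, B2–B3, B3–B4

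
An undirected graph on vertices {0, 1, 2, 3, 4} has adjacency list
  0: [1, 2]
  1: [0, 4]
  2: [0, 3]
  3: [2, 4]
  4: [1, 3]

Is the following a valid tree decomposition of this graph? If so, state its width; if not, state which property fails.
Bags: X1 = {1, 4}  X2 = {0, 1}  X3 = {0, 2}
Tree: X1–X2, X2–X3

A tree decomposition must satisfy three properties: every vertex lies in some bag; for every edge, both endpoints lie together in some bag; and for every vertex, the bags containing it form a connected subtree. Here vertex 3 appears in no bag, so the decomposition is invalid.

No — vertex 3 appears in no bag.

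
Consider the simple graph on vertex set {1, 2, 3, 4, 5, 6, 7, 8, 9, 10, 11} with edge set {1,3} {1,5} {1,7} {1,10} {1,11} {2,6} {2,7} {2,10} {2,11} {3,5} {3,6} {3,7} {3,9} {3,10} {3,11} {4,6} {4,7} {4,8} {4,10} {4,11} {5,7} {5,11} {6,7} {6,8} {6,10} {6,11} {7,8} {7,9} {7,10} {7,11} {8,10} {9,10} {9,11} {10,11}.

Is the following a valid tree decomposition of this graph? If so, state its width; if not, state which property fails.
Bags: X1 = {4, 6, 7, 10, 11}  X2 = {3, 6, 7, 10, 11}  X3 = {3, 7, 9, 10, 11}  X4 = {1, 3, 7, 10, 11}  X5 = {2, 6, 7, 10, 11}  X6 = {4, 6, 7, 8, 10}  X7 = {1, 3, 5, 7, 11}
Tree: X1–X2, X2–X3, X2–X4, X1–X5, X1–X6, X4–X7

Checking the three conditions: (i) the bags cover all of {1, 2, 3, 4, 5, 6, 7, 8, 9, 10, 11}; (ii) for each edge, some bag contains both endpoints; (iii) the bags containing any fixed vertex form a subtree. All hold, so the decomposition is valid with width 5 − 1 = 4.

Yes; width 4.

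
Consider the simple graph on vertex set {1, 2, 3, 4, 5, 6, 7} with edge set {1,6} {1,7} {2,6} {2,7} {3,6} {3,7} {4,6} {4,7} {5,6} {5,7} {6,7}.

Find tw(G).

2

A width-2 tree decomposition is:
Bags: B1 = {5, 6, 7}  B2 = {4, 6, 7}  B3 = {1, 6, 7}  B4 = {2, 6, 7}  B5 = {3, 6, 7}
Tree: B1–B2, B2–B3, B3–B4, B1–B5
The largest bag has 3 vertices, giving width 2; this decomposition certifies tw(G) ≤ 2. For the lower bound, the 3 vertices {1, 6, 7} are pairwise adjacent, and any tree decomposition puts a clique entirely inside one bag — forcing width ≥ 2. Therefore the treewidth is 2.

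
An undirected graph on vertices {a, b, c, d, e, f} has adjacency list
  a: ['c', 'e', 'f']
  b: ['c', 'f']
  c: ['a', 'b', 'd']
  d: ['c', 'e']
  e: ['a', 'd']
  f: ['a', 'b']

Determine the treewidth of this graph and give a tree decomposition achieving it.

The largest bag has 3 vertices, giving width 2; this decomposition certifies tw(G) ≤ 2. For the lower bound, G contains the cycle d–e–a–c–d, so G is not a forest; only forests have treewidth ≤ 1, hence tw(G) ≥ 2. Hence tw(G) = 2 exactly.

Treewidth 2.
One such decomposition:
Bags: B1 = {c, d, e}  B2 = {a, c, e}  B3 = {a, b, c}  B4 = {a, b, f}
Tree: B1–B2, B2–B3, B3–B4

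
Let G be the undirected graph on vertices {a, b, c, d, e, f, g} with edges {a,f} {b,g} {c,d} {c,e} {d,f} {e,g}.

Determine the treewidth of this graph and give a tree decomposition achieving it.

Treewidth 1.
One optimal decomposition is:
Bags: B1 = {b, g}  B2 = {e, g}  B3 = {c, e}  B4 = {c, d}  B5 = {d, f}  B6 = {a, f}
Tree: B1–B2, B2–B3, B3–B4, B4–B5, B5–B6

Each bag holds 2 vertices, so the decomposition has width 1, which upper-bounds the treewidth. G has an edge, so its treewidth is at least 1. The upper and lower bounds meet at 1, so that is the treewidth.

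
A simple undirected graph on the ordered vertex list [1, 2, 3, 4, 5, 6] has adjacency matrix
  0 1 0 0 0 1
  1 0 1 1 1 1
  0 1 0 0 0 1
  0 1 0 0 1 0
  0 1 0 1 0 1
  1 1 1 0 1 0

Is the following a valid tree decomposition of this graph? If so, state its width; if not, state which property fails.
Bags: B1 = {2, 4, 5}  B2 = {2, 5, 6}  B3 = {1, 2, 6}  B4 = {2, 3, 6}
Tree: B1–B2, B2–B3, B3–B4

Yes; width 2.

Vertex coverage: the bags together contain {1, 2, 3, 4, 5, 6}, the full vertex set. Edge coverage: each edge of G has both endpoints in at least one bag. Running intersection: for every vertex, the bags containing it form a connected subtree. All three properties hold, so this is a valid tree decomposition of width max|bag| − 1 = 2, and hence tw(G) ≤ 2.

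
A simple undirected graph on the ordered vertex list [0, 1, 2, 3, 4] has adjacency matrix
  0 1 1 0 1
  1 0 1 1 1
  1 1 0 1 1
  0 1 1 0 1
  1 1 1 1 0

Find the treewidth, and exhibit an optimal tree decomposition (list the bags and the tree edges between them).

Treewidth 3.
One optimal decomposition is:
Bags: B1 = {0, 1, 2, 4}  B2 = {1, 2, 3, 4}
Tree: B1–B2

Each bag holds 4 vertices, so the decomposition has width 3, which upper-bounds the treewidth. On the other hand G contains the 4-clique {0, 1, 2, 4}. A clique must lie in a single bag of any decomposition, so no decomposition can have width below 3. Hence tw(G) = 3 exactly.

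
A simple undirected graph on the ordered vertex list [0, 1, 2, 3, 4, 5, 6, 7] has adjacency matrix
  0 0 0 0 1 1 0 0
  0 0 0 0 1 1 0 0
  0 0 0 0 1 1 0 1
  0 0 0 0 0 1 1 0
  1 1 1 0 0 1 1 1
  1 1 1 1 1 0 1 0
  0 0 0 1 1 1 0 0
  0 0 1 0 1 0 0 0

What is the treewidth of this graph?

2

A width-2 tree decomposition is:
Bags: B1 = {0, 4, 5}  B2 = {1, 4, 5}  B3 = {4, 5, 6}  B4 = {3, 5, 6}  B5 = {2, 4, 5}  B6 = {2, 4, 7}
Tree: B1–B2, B2–B3, B3–B4, B1–B5, B5–B6
Each bag holds 3 vertices, so the decomposition has width 2, which upper-bounds the treewidth. On the other hand G contains the 3-clique {3, 5, 6}. A clique must lie in a single bag of any decomposition, so no decomposition can have width below 2. Hence tw(G) = 2 exactly.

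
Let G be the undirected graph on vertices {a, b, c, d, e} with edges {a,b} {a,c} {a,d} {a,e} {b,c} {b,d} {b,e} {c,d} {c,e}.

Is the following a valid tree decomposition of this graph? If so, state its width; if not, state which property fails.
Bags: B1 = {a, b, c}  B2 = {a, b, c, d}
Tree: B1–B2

No — vertex e appears in no bag.

A tree decomposition must satisfy three properties: every vertex lies in some bag; for every edge, both endpoints lie together in some bag; and for every vertex, the bags containing it form a connected subtree. Here vertex e appears in no bag, so the decomposition is invalid.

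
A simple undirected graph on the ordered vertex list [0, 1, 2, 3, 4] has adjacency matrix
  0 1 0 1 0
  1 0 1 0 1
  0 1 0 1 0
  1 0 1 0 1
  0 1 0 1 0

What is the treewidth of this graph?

2

A width-2 tree decomposition is:
Bags: B1 = {1, 3, 4}  B2 = {1, 2, 3}  B3 = {0, 1, 3}
Tree: B1–B2, B2–B3
Every bag has size at most 3, so the width is 3 − 1 = 2 and tw(G) ≤ 2. Since 4–3–2–1–4 is a cycle in G, G is not acyclic. Forests are exactly the graphs of treewidth ≤ 1, so tw(G) ≥ 2. The upper and lower bounds meet at 2, so that is the treewidth.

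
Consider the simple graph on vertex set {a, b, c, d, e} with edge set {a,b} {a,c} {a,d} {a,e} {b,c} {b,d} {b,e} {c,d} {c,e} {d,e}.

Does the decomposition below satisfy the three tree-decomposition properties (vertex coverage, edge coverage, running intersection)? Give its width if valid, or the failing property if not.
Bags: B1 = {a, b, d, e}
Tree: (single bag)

A tree decomposition must satisfy three properties: every vertex lies in some bag; for every edge, both endpoints lie together in some bag; and for every vertex, the bags containing it form a connected subtree. Here vertex c appears in no bag, so the decomposition is invalid.

No — vertex c appears in no bag.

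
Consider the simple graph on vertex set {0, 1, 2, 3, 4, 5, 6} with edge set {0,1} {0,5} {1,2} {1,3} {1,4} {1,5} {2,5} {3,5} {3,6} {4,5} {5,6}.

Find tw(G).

2

A width-2 tree decomposition is:
Bags: B1 = {3, 5, 6}  B2 = {1, 3, 5}  B3 = {0, 1, 5}  B4 = {1, 4, 5}  B5 = {1, 2, 5}
Tree: B1–B2, B2–B3, B3–B4, B2–B5
Each bag holds 3 vertices, so the decomposition has width 2, which upper-bounds the treewidth. For the lower bound, the 3 vertices {0, 1, 5} are pairwise adjacent, and any tree decomposition puts a clique entirely inside one bag — forcing width ≥ 2. The upper and lower bounds meet at 2, so that is the treewidth.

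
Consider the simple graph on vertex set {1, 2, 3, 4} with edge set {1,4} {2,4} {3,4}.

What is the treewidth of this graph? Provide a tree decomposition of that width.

Treewidth 1.
Bags: B1 = {3, 4}  B2 = {1, 4}  B3 = {2, 4}
Tree: B1–B2, B1–B3

Each bag holds 2 vertices, so the decomposition has width 1, which upper-bounds the treewidth. G has an edge, so its treewidth is at least 1. Therefore the treewidth is 1.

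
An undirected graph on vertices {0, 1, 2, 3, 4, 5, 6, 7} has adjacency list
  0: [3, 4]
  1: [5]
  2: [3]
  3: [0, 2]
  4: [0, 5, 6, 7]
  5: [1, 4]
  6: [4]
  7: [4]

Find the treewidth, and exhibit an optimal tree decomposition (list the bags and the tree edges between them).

Each bag holds 2 vertices, so the decomposition has width 1, which upper-bounds the treewidth. Any graph with an edge has treewidth ≥ 1, and G has the edge 4–6. The upper and lower bounds meet at 1, so that is the treewidth.

Treewidth 1.
Bags: B1 = {4, 6}  B2 = {4, 5}  B3 = {4, 7}  B4 = {0, 4}  B5 = {0, 3}  B6 = {1, 5}  B7 = {2, 3}
Tree: B1–B2, B2–B3, B2–B4, B4–B5, B2–B6, B5–B7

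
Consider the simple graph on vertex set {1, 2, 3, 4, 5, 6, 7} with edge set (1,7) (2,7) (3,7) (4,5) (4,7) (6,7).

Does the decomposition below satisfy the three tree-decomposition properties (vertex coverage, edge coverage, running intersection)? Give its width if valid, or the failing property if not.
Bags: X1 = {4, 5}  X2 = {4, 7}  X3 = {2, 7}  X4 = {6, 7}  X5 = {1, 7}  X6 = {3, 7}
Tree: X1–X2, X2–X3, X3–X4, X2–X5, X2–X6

Yes; width 1.

Vertex coverage: the bags together contain {1, 2, 3, 4, 5, 6, 7}, the full vertex set. Edge coverage: each edge of G has both endpoints in at least one bag. Running intersection: for every vertex, the bags containing it form a connected subtree. All three properties hold, so this is a valid tree decomposition of width max|bag| − 1 = 1, and hence tw(G) ≤ 1.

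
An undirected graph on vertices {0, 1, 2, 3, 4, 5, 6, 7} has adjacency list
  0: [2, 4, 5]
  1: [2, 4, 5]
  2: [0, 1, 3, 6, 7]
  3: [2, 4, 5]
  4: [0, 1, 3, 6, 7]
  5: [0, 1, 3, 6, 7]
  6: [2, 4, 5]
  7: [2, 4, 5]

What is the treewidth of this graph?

3

A width-3 tree decomposition is:
Bags: B1 = {0, 2, 4, 5}  B2 = {2, 4, 5, 6}  B3 = {1, 2, 4, 5}  B4 = {2, 3, 4, 5}  B5 = {2, 4, 5, 7}
Tree: B1–B2, B2–B3, B3–B4, B4–B5
Every bag has size at most 4, so the width is 4 − 1 = 3 and tw(G) ≤ 3. For the lower bound: the 4 vertex sets {0,4}, {5,6}, {2}, {1} are disjoint, each induces a connected subgraph, and every pair is joined by at least one edge of G. Contracting each set to a single vertex therefore yields K_{4} as a minor, and since treewidth is minor-monotone, tw(G) ≥ tw(K_{4}) = 3. Therefore the treewidth is 3.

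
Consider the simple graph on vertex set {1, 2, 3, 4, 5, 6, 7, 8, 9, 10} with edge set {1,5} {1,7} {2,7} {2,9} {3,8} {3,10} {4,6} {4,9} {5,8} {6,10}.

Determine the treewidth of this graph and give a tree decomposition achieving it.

Each bag holds 3 vertices, so the decomposition has width 2, which upper-bounds the treewidth. The edges 3–10–6–4–9–2–7–1–5–8–3 form a cycle, so G is not a tree and its treewidth is at least 2. Therefore the treewidth is 2.

Treewidth 2.
One such decomposition:
Bags: B1 = {3, 6, 10}  B2 = {3, 4, 6}  B3 = {3, 4, 9}  B4 = {2, 3, 9}  B5 = {2, 3, 7}  B6 = {1, 3, 7}  B7 = {1, 3, 5}  B8 = {3, 5, 8}
Tree: B1–B2, B2–B3, B3–B4, B4–B5, B5–B6, B6–B7, B7–B8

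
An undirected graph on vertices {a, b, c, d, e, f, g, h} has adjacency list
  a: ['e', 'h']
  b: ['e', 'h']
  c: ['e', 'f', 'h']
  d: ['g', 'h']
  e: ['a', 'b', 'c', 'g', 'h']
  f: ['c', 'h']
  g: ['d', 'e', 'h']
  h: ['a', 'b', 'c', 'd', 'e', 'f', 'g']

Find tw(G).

2

A width-2 tree decomposition is:
Bags: B1 = {c, e, h}  B2 = {c, f, h}  B3 = {e, g, h}  B4 = {a, e, h}  B5 = {d, g, h}  B6 = {b, e, h}
Tree: B1–B2, B1–B3, B1–B4, B3–B5, B4–B6
The largest bag has 3 vertices, giving width 2; this decomposition certifies tw(G) ≤ 2. For the lower bound, the 3 vertices {d, g, h} are pairwise adjacent, and any tree decomposition puts a clique entirely inside one bag — forcing width ≥ 2. Hence tw(G) = 2 exactly.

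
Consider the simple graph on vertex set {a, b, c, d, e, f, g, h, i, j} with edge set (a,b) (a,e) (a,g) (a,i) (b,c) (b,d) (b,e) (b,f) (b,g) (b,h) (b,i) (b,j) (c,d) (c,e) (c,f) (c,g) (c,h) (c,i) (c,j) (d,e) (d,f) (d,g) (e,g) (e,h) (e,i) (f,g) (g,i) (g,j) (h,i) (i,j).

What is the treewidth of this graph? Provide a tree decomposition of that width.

Every bag has size at most 5, so the width is 5 − 1 = 4 and tw(G) ≤ 4. Conversely, {b, c, d, e, g} is a clique of size 5, and the vertices of any clique must share a bag in every tree decomposition; so some bag has ≥ 5 vertices and tw(G) ≥ 4. Therefore the treewidth is 4.

Treewidth 4.
One optimal decomposition is:
Bags: B1 = {b, c, d, e, g}  B2 = {b, c, e, g, i}  B3 = {b, c, d, f, g}  B4 = {a, b, e, g, i}  B5 = {b, c, g, i, j}  B6 = {b, c, e, h, i}
Tree: B1–B2, B1–B3, B2–B4, B2–B5, B2–B6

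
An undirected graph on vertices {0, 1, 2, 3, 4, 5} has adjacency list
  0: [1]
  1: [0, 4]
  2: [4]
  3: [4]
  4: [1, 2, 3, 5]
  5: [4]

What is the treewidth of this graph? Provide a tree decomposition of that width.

Treewidth 1.
One such decomposition:
Bags: B1 = {1, 4}  B2 = {4, 5}  B3 = {0, 1}  B4 = {3, 4}  B5 = {2, 4}
Tree: B1–B2, B1–B3, B1–B4, B2–B5

The largest bag has 2 vertices, giving width 1; this decomposition certifies tw(G) ≤ 1. Any graph with an edge has treewidth ≥ 1, and G has the edge 1–4. Therefore the treewidth is 1.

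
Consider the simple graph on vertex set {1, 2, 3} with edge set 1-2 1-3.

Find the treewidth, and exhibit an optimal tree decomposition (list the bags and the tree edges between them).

Each bag holds 2 vertices, so the decomposition has width 1, which upper-bounds the treewidth. Since G has at least one edge (e.g. 1–3), it is not an edgeless graph, so tw(G) ≥ 1. Hence tw(G) = 1 exactly.

Treewidth 1.
One such decomposition:
Bags: B1 = {1, 3}  B2 = {1, 2}
Tree: B1–B2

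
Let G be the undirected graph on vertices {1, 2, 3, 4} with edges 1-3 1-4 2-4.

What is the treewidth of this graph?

1

A width-1 tree decomposition is:
Bags: B1 = {2, 4}  B2 = {1, 4}  B3 = {1, 3}
Tree: B1–B2, B2–B3
Each bag holds 2 vertices, so the decomposition has width 1, which upper-bounds the treewidth. Any graph with an edge has treewidth ≥ 1, and G has the edge 2–4. Hence tw(G) = 1 exactly.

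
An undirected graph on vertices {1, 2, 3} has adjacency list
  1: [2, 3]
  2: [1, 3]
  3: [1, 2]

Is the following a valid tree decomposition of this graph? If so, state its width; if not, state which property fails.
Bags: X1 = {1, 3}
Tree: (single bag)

No — vertex 2 appears in no bag.

A tree decomposition must satisfy three properties: every vertex lies in some bag; for every edge, both endpoints lie together in some bag; and for every vertex, the bags containing it form a connected subtree. Here vertex 2 appears in no bag, so the decomposition is invalid.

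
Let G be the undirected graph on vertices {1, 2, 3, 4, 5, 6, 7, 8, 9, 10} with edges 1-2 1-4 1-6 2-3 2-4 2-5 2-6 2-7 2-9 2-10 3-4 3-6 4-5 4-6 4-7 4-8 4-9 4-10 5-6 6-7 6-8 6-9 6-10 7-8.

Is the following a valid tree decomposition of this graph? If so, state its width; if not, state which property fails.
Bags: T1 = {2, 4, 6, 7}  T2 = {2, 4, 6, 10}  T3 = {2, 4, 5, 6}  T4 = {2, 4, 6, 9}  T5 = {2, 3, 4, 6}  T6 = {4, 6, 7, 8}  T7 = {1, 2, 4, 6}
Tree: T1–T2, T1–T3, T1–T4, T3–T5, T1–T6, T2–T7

Vertex coverage: the bags together contain {1, 2, 3, 4, 5, 6, 7, 8, 9, 10}, the full vertex set. Edge coverage: each edge of G has both endpoints in at least one bag. Running intersection: for every vertex, the bags containing it form a connected subtree. All three properties hold, so this is a valid tree decomposition of width max|bag| − 1 = 3, and hence tw(G) ≤ 3.

Yes; width 3.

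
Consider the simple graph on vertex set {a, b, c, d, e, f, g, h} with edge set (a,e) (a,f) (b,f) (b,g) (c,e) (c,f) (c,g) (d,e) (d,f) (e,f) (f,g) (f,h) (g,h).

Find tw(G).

A width-2 tree decomposition is:
Bags: B1 = {c, f, g}  B2 = {c, e, f}  B3 = {f, g, h}  B4 = {a, e, f}  B5 = {b, f, g}  B6 = {d, e, f}
Tree: B1–B2, B1–B3, B2–B4, B3–B5, B4–B6
Each bag holds 3 vertices, so the decomposition has width 2, which upper-bounds the treewidth. On the other hand G contains the 3-clique {d, e, f}. A clique must lie in a single bag of any decomposition, so no decomposition can have width below 2. Therefore the treewidth is 2.

2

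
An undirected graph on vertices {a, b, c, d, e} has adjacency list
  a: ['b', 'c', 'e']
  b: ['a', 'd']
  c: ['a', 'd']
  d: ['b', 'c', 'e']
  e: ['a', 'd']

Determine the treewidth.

2

A width-2 tree decomposition is:
Bags: B1 = {a, b, d}  B2 = {a, c, d}  B3 = {a, d, e}
Tree: B1–B2, B2–B3
Every bag has size at most 3, so the width is 3 − 1 = 2 and tw(G) ≤ 2. The edges d–b–a–c–d form a cycle, so G is not a tree and its treewidth is at least 2. Therefore the treewidth is 2.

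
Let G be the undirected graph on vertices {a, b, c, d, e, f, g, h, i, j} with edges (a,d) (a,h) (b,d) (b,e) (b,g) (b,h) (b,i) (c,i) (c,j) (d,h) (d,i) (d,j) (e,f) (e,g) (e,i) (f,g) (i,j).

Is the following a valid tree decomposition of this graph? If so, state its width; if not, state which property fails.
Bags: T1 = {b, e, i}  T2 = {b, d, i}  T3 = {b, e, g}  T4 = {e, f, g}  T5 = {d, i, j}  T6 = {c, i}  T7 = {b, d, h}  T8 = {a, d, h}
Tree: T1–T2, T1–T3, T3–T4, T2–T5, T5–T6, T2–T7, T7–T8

A tree decomposition must satisfy three properties: every vertex lies in some bag; for every edge, both endpoints lie together in some bag; and for every vertex, the bags containing it form a connected subtree. Here edge (j,c) lies in no bag, so the decomposition is invalid.

No — edge (j,c) lies in no bag.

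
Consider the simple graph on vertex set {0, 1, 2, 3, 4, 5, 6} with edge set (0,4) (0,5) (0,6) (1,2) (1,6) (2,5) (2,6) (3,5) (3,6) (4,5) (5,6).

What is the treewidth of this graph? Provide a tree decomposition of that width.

Treewidth 2.
Bags: B1 = {2, 5, 6}  B2 = {0, 5, 6}  B3 = {0, 4, 5}  B4 = {3, 5, 6}  B5 = {1, 2, 6}
Tree: B1–B2, B2–B3, B2–B4, B1–B5

Each bag holds 3 vertices, so the decomposition has width 2, which upper-bounds the treewidth. For the lower bound, the 3 vertices {1, 2, 6} are pairwise adjacent, and any tree decomposition puts a clique entirely inside one bag — forcing width ≥ 2. Hence tw(G) = 2 exactly.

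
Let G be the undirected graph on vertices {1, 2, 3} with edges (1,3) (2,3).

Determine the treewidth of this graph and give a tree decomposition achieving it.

The largest bag has 2 vertices, giving width 1; this decomposition certifies tw(G) ≤ 1. G has an edge, so its treewidth is at least 1. The upper and lower bounds meet at 1, so that is the treewidth.

Treewidth 1.
Bags: B1 = {2, 3}  B2 = {1, 3}
Tree: B1–B2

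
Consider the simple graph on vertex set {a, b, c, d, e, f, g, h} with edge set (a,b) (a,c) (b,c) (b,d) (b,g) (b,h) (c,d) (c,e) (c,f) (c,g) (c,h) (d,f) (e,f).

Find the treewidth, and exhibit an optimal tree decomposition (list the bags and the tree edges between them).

Treewidth 2.
One such decomposition:
Bags: B1 = {b, c, d}  B2 = {c, d, f}  B3 = {c, e, f}  B4 = {a, b, c}  B5 = {b, c, g}  B6 = {b, c, h}
Tree: B1–B2, B2–B3, B1–B4, B1–B5, B5–B6

Each bag holds 3 vertices, so the decomposition has width 2, which upper-bounds the treewidth. For the lower bound, the 3 vertices {c, e, f} are pairwise adjacent, and any tree decomposition puts a clique entirely inside one bag — forcing width ≥ 2. The upper and lower bounds meet at 2, so that is the treewidth.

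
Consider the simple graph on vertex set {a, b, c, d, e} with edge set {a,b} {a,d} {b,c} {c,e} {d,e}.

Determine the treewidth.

A width-2 tree decomposition is:
Bags: B1 = {b, c, e}  B2 = {b, d, e}  B3 = {a, b, d}
Tree: B1–B2, B2–B3
Every bag has size at most 3, so the width is 3 − 1 = 2 and tw(G) ≤ 2. The edges b–c–e–d–a–b form a cycle, so G is not a tree and its treewidth is at least 2. Combining the bounds, tw(G) = 2.

2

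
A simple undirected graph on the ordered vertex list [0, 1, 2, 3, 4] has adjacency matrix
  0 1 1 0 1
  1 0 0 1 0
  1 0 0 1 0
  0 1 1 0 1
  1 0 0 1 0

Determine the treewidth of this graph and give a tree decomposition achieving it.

Every bag has size at most 3, so the width is 3 − 1 = 2 and tw(G) ≤ 2. For the lower bound, G contains the cycle 0–2–3–1–0, so G is not a forest; only forests have treewidth ≤ 1, hence tw(G) ≥ 2. The upper and lower bounds meet at 2, so that is the treewidth.

Treewidth 2.
One optimal decomposition is:
Bags: B1 = {0, 2, 3}  B2 = {0, 1, 3}  B3 = {0, 3, 4}
Tree: B1–B2, B2–B3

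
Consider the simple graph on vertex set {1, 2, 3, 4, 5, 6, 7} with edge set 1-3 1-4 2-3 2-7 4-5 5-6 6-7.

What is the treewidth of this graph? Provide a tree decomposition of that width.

Every bag has size at most 3, so the width is 3 − 1 = 2 and tw(G) ≤ 2. For the lower bound, G contains the cycle 2–7–6–5–4–1–3–2, so G is not a forest; only forests have treewidth ≤ 1, hence tw(G) ≥ 2. The upper and lower bounds meet at 2, so that is the treewidth.

Treewidth 2.
Bags: B1 = {2, 6, 7}  B2 = {2, 5, 6}  B3 = {2, 4, 5}  B4 = {1, 2, 4}  B5 = {1, 2, 3}
Tree: B1–B2, B2–B3, B3–B4, B4–B5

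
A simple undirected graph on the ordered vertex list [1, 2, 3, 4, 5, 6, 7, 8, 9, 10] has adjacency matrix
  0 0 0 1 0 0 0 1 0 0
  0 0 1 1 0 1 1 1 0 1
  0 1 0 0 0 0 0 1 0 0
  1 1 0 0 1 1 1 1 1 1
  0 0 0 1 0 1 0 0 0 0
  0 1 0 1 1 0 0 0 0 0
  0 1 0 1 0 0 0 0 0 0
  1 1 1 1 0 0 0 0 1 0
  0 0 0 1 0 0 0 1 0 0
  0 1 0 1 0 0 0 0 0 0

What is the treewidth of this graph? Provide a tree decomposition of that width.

Treewidth 2.
Bags: B1 = {1, 4, 8}  B2 = {2, 4, 8}  B3 = {2, 3, 8}  B4 = {2, 4, 6}  B5 = {2, 4, 7}  B6 = {4, 5, 6}  B7 = {4, 8, 9}  B8 = {2, 4, 10}
Tree: B1–B2, B2–B3, B2–B4, B4–B5, B4–B6, B1–B7, B5–B8

The largest bag has 3 vertices, giving width 2; this decomposition certifies tw(G) ≤ 2. On the other hand G contains the 3-clique {2, 3, 8}. A clique must lie in a single bag of any decomposition, so no decomposition can have width below 2. Therefore the treewidth is 2.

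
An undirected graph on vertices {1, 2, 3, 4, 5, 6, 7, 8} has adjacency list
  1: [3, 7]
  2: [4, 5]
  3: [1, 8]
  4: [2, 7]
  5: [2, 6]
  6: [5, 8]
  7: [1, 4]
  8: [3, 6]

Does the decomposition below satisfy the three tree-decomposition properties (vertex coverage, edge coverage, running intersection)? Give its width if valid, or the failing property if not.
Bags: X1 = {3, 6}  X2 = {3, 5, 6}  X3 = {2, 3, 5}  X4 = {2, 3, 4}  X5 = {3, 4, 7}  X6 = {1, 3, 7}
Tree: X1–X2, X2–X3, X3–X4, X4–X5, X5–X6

No — vertex 8 appears in no bag.

A tree decomposition must satisfy three properties: every vertex lies in some bag; for every edge, both endpoints lie together in some bag; and for every vertex, the bags containing it form a connected subtree. Here vertex 8 appears in no bag, so the decomposition is invalid.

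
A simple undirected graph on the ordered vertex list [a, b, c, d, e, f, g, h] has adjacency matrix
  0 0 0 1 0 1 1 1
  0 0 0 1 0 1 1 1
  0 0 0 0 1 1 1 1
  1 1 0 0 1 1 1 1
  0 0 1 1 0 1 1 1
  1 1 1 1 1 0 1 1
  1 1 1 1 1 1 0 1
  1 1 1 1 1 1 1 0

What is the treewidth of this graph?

4

A width-4 tree decomposition is:
Bags: B1 = {d, e, f, g, h}  B2 = {b, d, f, g, h}  B3 = {c, e, f, g, h}  B4 = {a, d, f, g, h}
Tree: B1–B2, B1–B3, B2–B4
Every bag has size at most 5, so the width is 5 − 1 = 4 and tw(G) ≤ 4. Conversely, {d, e, f, g, h} is a clique of size 5, and the vertices of any clique must share a bag in every tree decomposition; so some bag has ≥ 5 vertices and tw(G) ≥ 4. Combining the bounds, tw(G) = 4.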